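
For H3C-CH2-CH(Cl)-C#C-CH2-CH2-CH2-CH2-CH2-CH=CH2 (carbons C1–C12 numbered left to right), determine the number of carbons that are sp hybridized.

2

C1: sp3
C2: sp3
C3: sp3
C4: sp ✓
C5: sp ✓
C6: sp3
C7: sp3
C8: sp3
C9: sp3
C10: sp3
C11: sp2
C12: sp2
C4, C5 → 2 sp carbons.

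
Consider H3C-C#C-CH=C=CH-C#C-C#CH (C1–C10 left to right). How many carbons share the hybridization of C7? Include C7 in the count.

7

C7 is sp (two π bonds).
C1: sp3
C2: sp ✓
C3: sp ✓
C4: sp2
C5: sp ✓
C6: sp2
C7: sp ✓
C8: sp ✓
C9: sp ✓
C10: sp ✓
7 carbons are sp.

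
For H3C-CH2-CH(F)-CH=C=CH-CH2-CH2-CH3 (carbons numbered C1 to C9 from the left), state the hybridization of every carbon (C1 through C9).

C1 sp3, C2 sp3, C3 sp3, C4 sp2, C5 sp, C6 sp2, C7 sp3, C8 sp3, C9 sp3

C1 is sp3: 4 σ bonds, 4 electron-density regions.
C2 — 4 σ bonds. Steric number 4, so sp3.
C3 — 4 σ bonds. Steric number 4, so sp3.
C4 has 3 σ bonds, plus one π bond: steric number 3 → sp2.
C5: 2 σ bonds, plus two π bonds — 2 electron domains, sp.
C6 carries 3 σ bonds, plus one π bond, giving a steric number of 3, so it is sp2.
C7: 4 σ bonds; 4 regions of electron density → sp3.
C8 has 4 σ bonds: steric number 4 → sp3.
C9: 4 σ bonds; 4 regions of electron density → sp3.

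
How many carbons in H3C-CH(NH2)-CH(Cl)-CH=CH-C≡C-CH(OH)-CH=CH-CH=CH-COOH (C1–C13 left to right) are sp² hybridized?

7

C1: sp3
C2: sp3
C3: sp3
C4: sp2 ✓
C5: sp2 ✓
C6: sp
C7: sp
C8: sp3
C9: sp2 ✓
C10: sp2 ✓
C11: sp2 ✓
C12: sp2 ✓
C13: sp2 ✓
C4, C5, C9, C10, C11, C12, C13 → 7 sp2 carbons.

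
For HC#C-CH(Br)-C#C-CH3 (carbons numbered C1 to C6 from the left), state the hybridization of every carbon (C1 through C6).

C1 sp, C2 sp, C3 sp3, C4 sp, C5 sp, C6 sp3

C1: 2 σ bonds, plus two π bonds — 2 electron domains, sp.
C2 is sp: 2 σ bonds, plus two π bonds, 2 electron-density regions.
C3: 4 σ bonds — 4 electron domains, sp3.
C4: 2 σ bonds, plus two π bonds — 2 electron domains, sp.
C5: 2 σ bonds, plus two π bonds — 2 electron domains, sp.
C6 — 4 σ bonds. Steric number 4, so sp3.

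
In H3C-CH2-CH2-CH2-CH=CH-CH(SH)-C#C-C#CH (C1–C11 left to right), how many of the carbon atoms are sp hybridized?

4

C1: sp3
C2: sp3
C3: sp3
C4: sp3
C5: sp2
C6: sp2
C7: sp3
C8: sp ✓
C9: sp ✓
C10: sp ✓
C11: sp ✓
C8, C9, C10, C11 → 4 sp carbons.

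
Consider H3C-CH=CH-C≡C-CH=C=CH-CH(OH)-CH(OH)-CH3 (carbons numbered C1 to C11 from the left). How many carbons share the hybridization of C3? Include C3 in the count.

C3 is sp2 (one π bond).
C1: sp3
C2: sp2 ✓
C3: sp2 ✓
C4: sp
C5: sp
C6: sp2 ✓
C7: sp
C8: sp2 ✓
C9: sp3
C10: sp3
C11: sp3
4 carbons are sp2.

4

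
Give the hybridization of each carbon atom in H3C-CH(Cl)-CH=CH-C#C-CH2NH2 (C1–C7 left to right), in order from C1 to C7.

C1: 4 σ bonds; 4 regions of electron density → sp3.
C2: 4 σ bonds; 4 regions of electron density → sp3.
C3 has 3 σ bonds, plus one π bond: steric number 3 → sp2.
C4: 3 σ bonds, plus one π bond; 3 regions of electron density → sp2.
C5 (2 σ bonds, plus two π bonds) has steric number 2: sp.
C6 — 2 σ bonds, plus two π bonds. Steric number 2, so sp.
C7 carries 4 σ bonds, giving a steric number of 4, so it is sp3.

C1 sp3, C2 sp3, C3 sp2, C4 sp2, C5 sp, C6 sp, C7 sp3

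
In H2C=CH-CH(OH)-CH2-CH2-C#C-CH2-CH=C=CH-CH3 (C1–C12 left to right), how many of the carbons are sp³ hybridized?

5

C1: sp2
C2: sp2
C3: sp3 ✓
C4: sp3 ✓
C5: sp3 ✓
C6: sp
C7: sp
C8: sp3 ✓
C9: sp2
C10: sp
C11: sp2
C12: sp3 ✓
C3, C4, C5, C8, C12 → 5 sp3 carbons.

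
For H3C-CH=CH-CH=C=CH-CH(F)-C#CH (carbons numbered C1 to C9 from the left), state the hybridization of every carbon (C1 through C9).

C1 (4 σ bonds) has steric number 4: sp3.
C2 carries 3 σ bonds, plus one π bond, giving a steric number of 3, so it is sp2.
C3 (3 σ bonds, plus one π bond) has steric number 3: sp2.
C4 — 3 σ bonds, plus one π bond. Steric number 3, so sp2.
C5: 2 σ bonds, plus two π bonds; 2 regions of electron density → sp.
C6: 3 σ bonds, plus one π bond; 3 regions of electron density → sp2.
C7: 4 σ bonds; 4 regions of electron density → sp3.
C8 is sp: 2 σ bonds, plus two π bonds, 2 electron-density regions.
C9 — 2 σ bonds, plus two π bonds. Steric number 2, so sp.

C1 sp3, C2 sp2, C3 sp2, C4 sp2, C5 sp, C6 sp2, C7 sp3, C8 sp, C9 sp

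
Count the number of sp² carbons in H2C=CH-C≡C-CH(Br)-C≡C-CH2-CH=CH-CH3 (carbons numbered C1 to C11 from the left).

4

C1: sp2 ✓
C2: sp2 ✓
C3: sp
C4: sp
C5: sp3
C6: sp
C7: sp
C8: sp3
C9: sp2 ✓
C10: sp2 ✓
C11: sp3
C1, C2, C9, C10 → 4 sp2 carbons.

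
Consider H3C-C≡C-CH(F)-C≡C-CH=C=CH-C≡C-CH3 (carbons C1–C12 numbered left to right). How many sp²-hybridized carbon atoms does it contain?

C1: sp3
C2: sp
C3: sp
C4: sp3
C5: sp
C6: sp
C7: sp2 ✓
C8: sp
C9: sp2 ✓
C10: sp
C11: sp
C12: sp3
C7, C9 → 2 sp2 carbons.

2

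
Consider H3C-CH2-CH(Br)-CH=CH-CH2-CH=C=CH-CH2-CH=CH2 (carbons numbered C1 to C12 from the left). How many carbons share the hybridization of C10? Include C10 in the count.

C10 is sp3 (only σ bonds).
C1: sp3 ✓
C2: sp3 ✓
C3: sp3 ✓
C4: sp2
C5: sp2
C6: sp3 ✓
C7: sp2
C8: sp
C9: sp2
C10: sp3 ✓
C11: sp2
C12: sp2
5 carbons are sp3.

5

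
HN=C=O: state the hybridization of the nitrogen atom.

The nitrogen atom: 2 σ bonds and 1 lone pair, plus one π bond; 3 regions of electron density → sp2.

sp2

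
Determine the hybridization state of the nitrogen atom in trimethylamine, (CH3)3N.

sp³

The nitrogen atom is sp3: 3 σ bonds and 1 lone pair, 4 electron-density regions.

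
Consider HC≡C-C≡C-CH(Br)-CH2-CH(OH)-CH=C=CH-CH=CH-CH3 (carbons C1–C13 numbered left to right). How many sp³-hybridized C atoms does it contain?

C1: sp
C2: sp
C3: sp
C4: sp
C5: sp3 ✓
C6: sp3 ✓
C7: sp3 ✓
C8: sp2
C9: sp
C10: sp2
C11: sp2
C12: sp2
C13: sp3 ✓
C5, C6, C7, C13 → 4 sp3 carbons.

4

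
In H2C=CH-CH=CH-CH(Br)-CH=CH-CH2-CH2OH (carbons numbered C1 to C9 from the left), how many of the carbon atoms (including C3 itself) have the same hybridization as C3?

C3 is sp2 (one π bond).
C1: sp2 ✓
C2: sp2 ✓
C3: sp2 ✓
C4: sp2 ✓
C5: sp3
C6: sp2 ✓
C7: sp2 ✓
C8: sp3
C9: sp3
6 carbons are sp2.

6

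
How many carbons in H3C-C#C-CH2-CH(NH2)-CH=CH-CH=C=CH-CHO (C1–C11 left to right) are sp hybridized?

C1: sp3
C2: sp ✓
C3: sp ✓
C4: sp3
C5: sp3
C6: sp2
C7: sp2
C8: sp2
C9: sp ✓
C10: sp2
C11: sp2
C2, C3, C9 → 3 sp carbons.

3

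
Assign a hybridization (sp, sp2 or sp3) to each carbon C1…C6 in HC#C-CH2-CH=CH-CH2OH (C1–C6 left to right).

C1 sp, C2 sp, C3 sp3, C4 sp2, C5 sp2, C6 sp3

C1: 2 σ bonds, plus two π bonds — 2 electron domains, sp.
C2: 2 σ bonds, plus two π bonds; 2 regions of electron density → sp.
C3: 4 σ bonds; 4 regions of electron density → sp3.
C4: 3 σ bonds, plus one π bond; 3 regions of electron density → sp2.
C5 carries 3 σ bonds, plus one π bond, giving a steric number of 3, so it is sp2.
C6 is sp3: 4 σ bonds, 4 electron-density regions.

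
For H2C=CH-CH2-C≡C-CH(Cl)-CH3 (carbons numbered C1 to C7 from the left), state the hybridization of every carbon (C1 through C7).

C1 sp2, C2 sp2, C3 sp3, C4 sp, C5 sp, C6 sp3, C7 sp3

C1: 3 σ bonds, plus one π bond; 3 regions of electron density → sp2.
C2 — 3 σ bonds, plus one π bond. Steric number 3, so sp2.
C3 has 4 σ bonds: steric number 4 → sp3.
C4 is sp: 2 σ bonds, plus two π bonds, 2 electron-density regions.
C5 is sp: 2 σ bonds, plus two π bonds, 2 electron-density regions.
C6: 4 σ bonds — 4 electron domains, sp3.
C7 has 4 σ bonds: steric number 4 → sp3.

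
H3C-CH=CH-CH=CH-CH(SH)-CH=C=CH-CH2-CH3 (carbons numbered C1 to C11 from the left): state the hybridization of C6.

sp^3

C6: 4 σ bonds; 4 regions of electron density → sp3.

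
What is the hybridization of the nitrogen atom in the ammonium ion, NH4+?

Four σ bonds, no lone pair → sp3, tetrahedral.

sp³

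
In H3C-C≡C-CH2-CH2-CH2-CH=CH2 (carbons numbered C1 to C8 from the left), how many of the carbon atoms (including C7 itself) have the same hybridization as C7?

2

C7 is sp2 (one π bond).
C1: sp3
C2: sp
C3: sp
C4: sp3
C5: sp3
C6: sp3
C7: sp2 ✓
C8: sp2 ✓
2 carbons are sp2.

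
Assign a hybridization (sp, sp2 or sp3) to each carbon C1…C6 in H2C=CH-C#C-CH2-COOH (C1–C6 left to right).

C1 sp2, C2 sp2, C3 sp, C4 sp, C5 sp3, C6 sp2

C1: 3 σ bonds, plus one π bond; 3 regions of electron density → sp2.
C2 (3 σ bonds, plus one π bond) has steric number 3: sp2.
C3 has 2 σ bonds, plus two π bonds: steric number 2 → sp.
C4 is sp: 2 σ bonds, plus two π bonds, 2 electron-density regions.
C5 has 4 σ bonds: steric number 4 → sp3.
C6 carries 3 σ bonds, plus one π bond, giving a steric number of 3, so it is sp2.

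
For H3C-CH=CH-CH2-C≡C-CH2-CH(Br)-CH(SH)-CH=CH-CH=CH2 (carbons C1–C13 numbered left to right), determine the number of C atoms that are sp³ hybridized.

C1: sp3 ✓
C2: sp2
C3: sp2
C4: sp3 ✓
C5: sp
C6: sp
C7: sp3 ✓
C8: sp3 ✓
C9: sp3 ✓
C10: sp2
C11: sp2
C12: sp2
C13: sp2
C1, C4, C7, C8, C9 → 5 sp3 carbons.

5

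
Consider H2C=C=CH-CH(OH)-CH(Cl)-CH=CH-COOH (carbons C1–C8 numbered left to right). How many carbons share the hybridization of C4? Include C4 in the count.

C4 is sp3 (only σ bonds).
C1: sp2
C2: sp
C3: sp2
C4: sp3 ✓
C5: sp3 ✓
C6: sp2
C7: sp2
C8: sp2
2 carbons are sp3.

2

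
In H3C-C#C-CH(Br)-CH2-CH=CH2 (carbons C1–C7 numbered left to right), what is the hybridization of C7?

sp2

C7 is sp2: 3 σ bonds, plus one π bond, 3 electron-density regions.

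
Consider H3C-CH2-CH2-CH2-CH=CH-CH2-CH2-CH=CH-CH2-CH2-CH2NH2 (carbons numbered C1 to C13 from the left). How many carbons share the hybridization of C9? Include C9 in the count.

4

C9 is sp2 (one π bond).
C1: sp3
C2: sp3
C3: sp3
C4: sp3
C5: sp2 ✓
C6: sp2 ✓
C7: sp3
C8: sp3
C9: sp2 ✓
C10: sp2 ✓
C11: sp3
C12: sp3
C13: sp3
4 carbons are sp2.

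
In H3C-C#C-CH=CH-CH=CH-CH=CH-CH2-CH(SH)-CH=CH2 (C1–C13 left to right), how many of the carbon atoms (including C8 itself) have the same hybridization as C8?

C8 is sp2 (one π bond).
C1: sp3
C2: sp
C3: sp
C4: sp2 ✓
C5: sp2 ✓
C6: sp2 ✓
C7: sp2 ✓
C8: sp2 ✓
C9: sp2 ✓
C10: sp3
C11: sp3
C12: sp2 ✓
C13: sp2 ✓
8 carbons are sp2.

8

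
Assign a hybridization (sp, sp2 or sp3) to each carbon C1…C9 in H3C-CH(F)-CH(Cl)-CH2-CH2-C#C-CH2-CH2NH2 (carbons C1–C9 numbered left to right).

C1 sp3, C2 sp3, C3 sp3, C4 sp3, C5 sp3, C6 sp, C7 sp, C8 sp3, C9 sp3

C1 is sp3: 4 σ bonds, 4 electron-density regions.
C2 — 4 σ bonds. Steric number 4, so sp3.
C3 is sp3: 4 σ bonds, 4 electron-density regions.
C4 (4 σ bonds) has steric number 4: sp3.
C5: 4 σ bonds — 4 electron domains, sp3.
C6 is sp: 2 σ bonds, plus two π bonds, 2 electron-density regions.
C7 (2 σ bonds, plus two π bonds) has steric number 2: sp.
C8 is sp3: 4 σ bonds, 4 electron-density regions.
C9 — 4 σ bonds. Steric number 4, so sp3.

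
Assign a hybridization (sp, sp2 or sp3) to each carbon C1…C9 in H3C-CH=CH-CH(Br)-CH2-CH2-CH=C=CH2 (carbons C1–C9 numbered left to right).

C1 (4 σ bonds) has steric number 4: sp3.
C2 has 3 σ bonds, plus one π bond: steric number 3 → sp2.
C3 — 3 σ bonds, plus one π bond. Steric number 3, so sp2.
C4 carries 4 σ bonds, giving a steric number of 4, so it is sp3.
C5 has 4 σ bonds: steric number 4 → sp3.
C6 carries 4 σ bonds, giving a steric number of 4, so it is sp3.
C7: 3 σ bonds, plus one π bond; 3 regions of electron density → sp2.
C8 — 2 σ bonds, plus two π bonds. Steric number 2, so sp.
C9: 3 σ bonds, plus one π bond; 3 regions of electron density → sp2.

C1 sp3, C2 sp2, C3 sp2, C4 sp3, C5 sp3, C6 sp3, C7 sp2, C8 sp, C9 sp2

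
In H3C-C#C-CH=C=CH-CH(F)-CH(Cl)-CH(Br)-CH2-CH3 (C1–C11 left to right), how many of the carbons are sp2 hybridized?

C1: sp3
C2: sp
C3: sp
C4: sp2 ✓
C5: sp
C6: sp2 ✓
C7: sp3
C8: sp3
C9: sp3
C10: sp3
C11: sp3
C4, C6 → 2 sp2 carbons.

2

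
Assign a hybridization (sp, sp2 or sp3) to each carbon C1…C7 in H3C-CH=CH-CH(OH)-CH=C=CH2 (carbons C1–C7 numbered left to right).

C1: 4 σ bonds — 4 electron domains, sp3.
C2: 3 σ bonds, plus one π bond — 3 electron domains, sp2.
C3: 3 σ bonds, plus one π bond — 3 electron domains, sp2.
C4 is sp3: 4 σ bonds, 4 electron-density regions.
C5: 3 σ bonds, plus one π bond; 3 regions of electron density → sp2.
C6 is sp: 2 σ bonds, plus two π bonds, 2 electron-density regions.
C7 (3 σ bonds, plus one π bond) has steric number 3: sp2.

C1 sp3, C2 sp2, C3 sp2, C4 sp3, C5 sp2, C6 sp, C7 sp2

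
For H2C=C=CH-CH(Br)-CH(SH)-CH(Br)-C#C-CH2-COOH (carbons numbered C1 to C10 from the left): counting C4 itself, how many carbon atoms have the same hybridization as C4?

C4 is sp3 (only σ bonds).
C1: sp2
C2: sp
C3: sp2
C4: sp3 ✓
C5: sp3 ✓
C6: sp3 ✓
C7: sp
C8: sp
C9: sp3 ✓
C10: sp2
4 carbons are sp3.

4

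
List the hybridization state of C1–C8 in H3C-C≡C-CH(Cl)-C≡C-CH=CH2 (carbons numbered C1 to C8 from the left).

C1 sp3, C2 sp, C3 sp, C4 sp3, C5 sp, C6 sp, C7 sp2, C8 sp2

C1: 4 σ bonds; 4 regions of electron density → sp3.
C2 — 2 σ bonds, plus two π bonds. Steric number 2, so sp.
C3: 2 σ bonds, plus two π bonds — 2 electron domains, sp.
C4: 4 σ bonds; 4 regions of electron density → sp3.
C5: 2 σ bonds, plus two π bonds; 2 regions of electron density → sp.
C6 is sp: 2 σ bonds, plus two π bonds, 2 electron-density regions.
C7 (3 σ bonds, plus one π bond) has steric number 3: sp2.
C8 carries 3 σ bonds, plus one π bond, giving a steric number of 3, so it is sp2.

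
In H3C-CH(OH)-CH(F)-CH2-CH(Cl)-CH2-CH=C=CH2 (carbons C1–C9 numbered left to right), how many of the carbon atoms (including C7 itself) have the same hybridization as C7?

2

C7 is sp2 (one π bond).
C1: sp3
C2: sp3
C3: sp3
C4: sp3
C5: sp3
C6: sp3
C7: sp2 ✓
C8: sp
C9: sp2 ✓
2 carbons are sp2.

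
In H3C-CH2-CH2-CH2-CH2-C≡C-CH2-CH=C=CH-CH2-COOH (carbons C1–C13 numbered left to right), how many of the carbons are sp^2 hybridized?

3

C1: sp3
C2: sp3
C3: sp3
C4: sp3
C5: sp3
C6: sp
C7: sp
C8: sp3
C9: sp2 ✓
C10: sp
C11: sp2 ✓
C12: sp3
C13: sp2 ✓
C9, C11, C13 → 3 sp2 carbons.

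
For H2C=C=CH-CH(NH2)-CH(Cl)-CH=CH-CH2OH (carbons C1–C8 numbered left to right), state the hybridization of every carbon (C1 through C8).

C1 is sp2: 3 σ bonds, plus one π bond, 3 electron-density regions.
C2 has 2 σ bonds, plus two π bonds: steric number 2 → sp.
C3 is sp2: 3 σ bonds, plus one π bond, 3 electron-density regions.
C4 (4 σ bonds) has steric number 4: sp3.
C5 — 4 σ bonds. Steric number 4, so sp3.
C6 (3 σ bonds, plus one π bond) has steric number 3: sp2.
C7 — 3 σ bonds, plus one π bond. Steric number 3, so sp2.
C8: 4 σ bonds — 4 electron domains, sp3.

C1 sp2, C2 sp, C3 sp2, C4 sp3, C5 sp3, C6 sp2, C7 sp2, C8 sp3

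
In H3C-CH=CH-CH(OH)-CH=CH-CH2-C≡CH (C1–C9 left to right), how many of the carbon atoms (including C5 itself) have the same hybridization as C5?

4

C5 is sp2 (one π bond).
C1: sp3
C2: sp2 ✓
C3: sp2 ✓
C4: sp3
C5: sp2 ✓
C6: sp2 ✓
C7: sp3
C8: sp
C9: sp
4 carbons are sp2.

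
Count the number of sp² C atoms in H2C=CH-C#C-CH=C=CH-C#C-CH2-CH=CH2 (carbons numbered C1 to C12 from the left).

C1: sp2 ✓
C2: sp2 ✓
C3: sp
C4: sp
C5: sp2 ✓
C6: sp
C7: sp2 ✓
C8: sp
C9: sp
C10: sp3
C11: sp2 ✓
C12: sp2 ✓
C1, C2, C5, C7, C11, C12 → 6 sp2 carbons.

6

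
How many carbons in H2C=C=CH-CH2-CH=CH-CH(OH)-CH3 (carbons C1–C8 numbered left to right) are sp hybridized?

C1: sp2
C2: sp ✓
C3: sp2
C4: sp3
C5: sp2
C6: sp2
C7: sp3
C8: sp3
C2 → 1 sp carbon.

1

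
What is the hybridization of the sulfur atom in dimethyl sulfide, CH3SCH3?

sp³

The sulfur atom: 2 σ bonds and 2 lone pairs — 4 electron domains, sp3.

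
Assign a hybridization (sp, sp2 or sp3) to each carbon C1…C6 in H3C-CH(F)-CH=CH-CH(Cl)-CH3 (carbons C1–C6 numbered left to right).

C1 is sp3: 4 σ bonds, 4 electron-density regions.
C2 carries 4 σ bonds, giving a steric number of 4, so it is sp3.
C3: 3 σ bonds, plus one π bond — 3 electron domains, sp2.
C4: 3 σ bonds, plus one π bond; 3 regions of electron density → sp2.
C5: 4 σ bonds; 4 regions of electron density → sp3.
C6 carries 4 σ bonds, giving a steric number of 4, so it is sp3.

C1 sp3, C2 sp3, C3 sp2, C4 sp2, C5 sp3, C6 sp3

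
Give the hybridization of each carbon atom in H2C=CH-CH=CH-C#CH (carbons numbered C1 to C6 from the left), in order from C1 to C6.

C1 — 3 σ bonds, plus one π bond. Steric number 3, so sp2.
C2 is sp2: 3 σ bonds, plus one π bond, 3 electron-density regions.
C3 — 3 σ bonds, plus one π bond. Steric number 3, so sp2.
C4 has 3 σ bonds, plus one π bond: steric number 3 → sp2.
C5 has 2 σ bonds, plus two π bonds: steric number 2 → sp.
C6: 2 σ bonds, plus two π bonds; 2 regions of electron density → sp.

C1 sp2, C2 sp2, C3 sp2, C4 sp2, C5 sp, C6 sp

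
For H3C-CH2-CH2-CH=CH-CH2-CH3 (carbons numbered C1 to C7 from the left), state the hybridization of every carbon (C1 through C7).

C1: 4 σ bonds; 4 regions of electron density → sp3.
C2 is sp3: 4 σ bonds, 4 electron-density regions.
C3 is sp3: 4 σ bonds, 4 electron-density regions.
C4 (3 σ bonds, plus one π bond) has steric number 3: sp2.
C5 (3 σ bonds, plus one π bond) has steric number 3: sp2.
C6 has 4 σ bonds: steric number 4 → sp3.
C7 (4 σ bonds) has steric number 4: sp3.

C1 sp3, C2 sp3, C3 sp3, C4 sp2, C5 sp2, C6 sp3, C7 sp3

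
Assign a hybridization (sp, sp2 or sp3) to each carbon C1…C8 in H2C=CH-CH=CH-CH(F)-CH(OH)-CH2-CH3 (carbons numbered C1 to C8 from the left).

C1 sp2, C2 sp2, C3 sp2, C4 sp2, C5 sp3, C6 sp3, C7 sp3, C8 sp3

C1: 3 σ bonds, plus one π bond; 3 regions of electron density → sp2.
C2 (3 σ bonds, plus one π bond) has steric number 3: sp2.
C3 carries 3 σ bonds, plus one π bond, giving a steric number of 3, so it is sp2.
C4 (3 σ bonds, plus one π bond) has steric number 3: sp2.
C5 carries 4 σ bonds, giving a steric number of 4, so it is sp3.
C6 carries 4 σ bonds, giving a steric number of 4, so it is sp3.
C7 has 4 σ bonds: steric number 4 → sp3.
C8 carries 4 σ bonds, giving a steric number of 4, so it is sp3.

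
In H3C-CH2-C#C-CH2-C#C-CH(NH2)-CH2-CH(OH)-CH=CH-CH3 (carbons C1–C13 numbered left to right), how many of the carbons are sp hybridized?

4

C1: sp3
C2: sp3
C3: sp ✓
C4: sp ✓
C5: sp3
C6: sp ✓
C7: sp ✓
C8: sp3
C9: sp3
C10: sp3
C11: sp2
C12: sp2
C13: sp3
C3, C4, C6, C7 → 4 sp carbons.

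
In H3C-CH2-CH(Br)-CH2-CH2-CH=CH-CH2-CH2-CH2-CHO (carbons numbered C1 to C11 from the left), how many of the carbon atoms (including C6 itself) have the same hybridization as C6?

3

C6 is sp2 (one π bond).
C1: sp3
C2: sp3
C3: sp3
C4: sp3
C5: sp3
C6: sp2 ✓
C7: sp2 ✓
C8: sp3
C9: sp3
C10: sp3
C11: sp2 ✓
3 carbons are sp2.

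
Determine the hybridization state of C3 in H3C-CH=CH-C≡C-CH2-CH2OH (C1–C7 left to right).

sp^2

C3 — 3 σ bonds, plus one π bond. Steric number 3, so sp2.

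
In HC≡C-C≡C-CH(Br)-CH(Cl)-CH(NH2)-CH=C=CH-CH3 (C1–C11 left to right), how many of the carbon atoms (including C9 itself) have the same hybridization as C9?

C9 is sp (two π bonds).
C1: sp ✓
C2: sp ✓
C3: sp ✓
C4: sp ✓
C5: sp3
C6: sp3
C7: sp3
C8: sp2
C9: sp ✓
C10: sp2
C11: sp3
5 carbons are sp.

5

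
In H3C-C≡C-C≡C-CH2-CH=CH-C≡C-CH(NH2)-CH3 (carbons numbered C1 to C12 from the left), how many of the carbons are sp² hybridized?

C1: sp3
C2: sp
C3: sp
C4: sp
C5: sp
C6: sp3
C7: sp2 ✓
C8: sp2 ✓
C9: sp
C10: sp
C11: sp3
C12: sp3
C7, C8 → 2 sp2 carbons.

2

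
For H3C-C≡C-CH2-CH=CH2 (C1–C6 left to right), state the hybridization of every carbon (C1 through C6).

C1 sp3, C2 sp, C3 sp, C4 sp3, C5 sp2, C6 sp2

C1 has 4 σ bonds: steric number 4 → sp3.
C2 — 2 σ bonds, plus two π bonds. Steric number 2, so sp.
C3: 2 σ bonds, plus two π bonds; 2 regions of electron density → sp.
C4: 4 σ bonds — 4 electron domains, sp3.
C5 has 3 σ bonds, plus one π bond: steric number 3 → sp2.
C6 has 3 σ bonds, plus one π bond: steric number 3 → sp2.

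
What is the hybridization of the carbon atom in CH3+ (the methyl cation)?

Three σ bonds to H, empty p orbital → sp2, trigonal planar.

sp2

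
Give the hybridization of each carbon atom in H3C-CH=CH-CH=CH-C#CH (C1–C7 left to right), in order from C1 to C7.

C1 sp3, C2 sp2, C3 sp2, C4 sp2, C5 sp2, C6 sp, C7 sp

C1 carries 4 σ bonds, giving a steric number of 4, so it is sp3.
C2 (3 σ bonds, plus one π bond) has steric number 3: sp2.
C3: 3 σ bonds, plus one π bond; 3 regions of electron density → sp2.
C4 — 3 σ bonds, plus one π bond. Steric number 3, so sp2.
C5 (3 σ bonds, plus one π bond) has steric number 3: sp2.
C6: 2 σ bonds, plus two π bonds; 2 regions of electron density → sp.
C7 has 2 σ bonds, plus two π bonds: steric number 2 → sp.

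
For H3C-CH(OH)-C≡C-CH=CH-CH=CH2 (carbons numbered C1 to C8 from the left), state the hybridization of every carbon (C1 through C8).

C1 sp3, C2 sp3, C3 sp, C4 sp, C5 sp2, C6 sp2, C7 sp2, C8 sp2

C1 — 4 σ bonds. Steric number 4, so sp3.
C2 has 4 σ bonds: steric number 4 → sp3.
C3: 2 σ bonds, plus two π bonds; 2 regions of electron density → sp.
C4 has 2 σ bonds, plus two π bonds: steric number 2 → sp.
C5 carries 3 σ bonds, plus one π bond, giving a steric number of 3, so it is sp2.
C6: 3 σ bonds, plus one π bond — 3 electron domains, sp2.
C7 — 3 σ bonds, plus one π bond. Steric number 3, so sp2.
C8: 3 σ bonds, plus one π bond; 3 regions of electron density → sp2.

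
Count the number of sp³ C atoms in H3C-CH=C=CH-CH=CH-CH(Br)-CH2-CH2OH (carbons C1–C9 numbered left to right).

C1: sp3 ✓
C2: sp2
C3: sp
C4: sp2
C5: sp2
C6: sp2
C7: sp3 ✓
C8: sp3 ✓
C9: sp3 ✓
C1, C7, C8, C9 → 4 sp3 carbons.

4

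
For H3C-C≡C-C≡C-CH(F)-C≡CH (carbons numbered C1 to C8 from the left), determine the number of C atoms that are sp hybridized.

C1: sp3
C2: sp ✓
C3: sp ✓
C4: sp ✓
C5: sp ✓
C6: sp3
C7: sp ✓
C8: sp ✓
C2, C3, C4, C5, C7, C8 → 6 sp carbons.

6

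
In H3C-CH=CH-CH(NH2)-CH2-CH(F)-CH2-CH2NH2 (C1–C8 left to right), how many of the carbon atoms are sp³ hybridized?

6

C1: sp3 ✓
C2: sp2
C3: sp2
C4: sp3 ✓
C5: sp3 ✓
C6: sp3 ✓
C7: sp3 ✓
C8: sp3 ✓
C1, C4, C5, C6, C7, C8 → 6 sp3 carbons.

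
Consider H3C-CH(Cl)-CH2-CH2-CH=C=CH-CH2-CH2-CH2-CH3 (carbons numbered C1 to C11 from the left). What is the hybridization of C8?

sp³

C8: 4 σ bonds — 4 electron domains, sp3.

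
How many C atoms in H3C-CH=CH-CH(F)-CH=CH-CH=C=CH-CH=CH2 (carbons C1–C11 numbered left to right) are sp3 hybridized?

2

C1: sp3 ✓
C2: sp2
C3: sp2
C4: sp3 ✓
C5: sp2
C6: sp2
C7: sp2
C8: sp
C9: sp2
C10: sp2
C11: sp2
C1, C4 → 2 sp3 carbons.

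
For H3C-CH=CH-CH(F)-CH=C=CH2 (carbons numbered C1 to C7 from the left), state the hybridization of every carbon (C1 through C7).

C1 sp3, C2 sp2, C3 sp2, C4 sp3, C5 sp2, C6 sp, C7 sp2

C1 has 4 σ bonds: steric number 4 → sp3.
C2 is sp2: 3 σ bonds, plus one π bond, 3 electron-density regions.
C3 — 3 σ bonds, plus one π bond. Steric number 3, so sp2.
C4: 4 σ bonds — 4 electron domains, sp3.
C5 (3 σ bonds, plus one π bond) has steric number 3: sp2.
C6: 2 σ bonds, plus two π bonds — 2 electron domains, sp.
C7 is sp2: 3 σ bonds, plus one π bond, 3 electron-density regions.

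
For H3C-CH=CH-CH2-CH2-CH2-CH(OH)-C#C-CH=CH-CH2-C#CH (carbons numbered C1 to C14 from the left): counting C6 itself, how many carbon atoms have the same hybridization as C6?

C6 is sp3 (only σ bonds).
C1: sp3 ✓
C2: sp2
C3: sp2
C4: sp3 ✓
C5: sp3 ✓
C6: sp3 ✓
C7: sp3 ✓
C8: sp
C9: sp
C10: sp2
C11: sp2
C12: sp3 ✓
C13: sp
C14: sp
6 carbons are sp3.

6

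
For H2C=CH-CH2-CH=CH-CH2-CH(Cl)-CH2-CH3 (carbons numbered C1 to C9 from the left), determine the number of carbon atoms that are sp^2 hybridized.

4

C1: sp2 ✓
C2: sp2 ✓
C3: sp3
C4: sp2 ✓
C5: sp2 ✓
C6: sp3
C7: sp3
C8: sp3
C9: sp3
C1, C2, C4, C5 → 4 sp2 carbons.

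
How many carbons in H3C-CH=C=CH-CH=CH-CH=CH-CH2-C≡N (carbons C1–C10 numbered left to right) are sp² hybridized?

C1: sp3
C2: sp2 ✓
C3: sp
C4: sp2 ✓
C5: sp2 ✓
C6: sp2 ✓
C7: sp2 ✓
C8: sp2 ✓
C9: sp3
C10: sp
C2, C4, C5, C6, C7, C8 → 6 sp2 carbons.

6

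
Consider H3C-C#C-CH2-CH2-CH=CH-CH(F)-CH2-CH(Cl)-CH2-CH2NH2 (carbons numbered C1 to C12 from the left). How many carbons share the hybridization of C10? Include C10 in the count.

8

C10 is sp3 (only σ bonds).
C1: sp3 ✓
C2: sp
C3: sp
C4: sp3 ✓
C5: sp3 ✓
C6: sp2
C7: sp2
C8: sp3 ✓
C9: sp3 ✓
C10: sp3 ✓
C11: sp3 ✓
C12: sp3 ✓
8 carbons are sp3.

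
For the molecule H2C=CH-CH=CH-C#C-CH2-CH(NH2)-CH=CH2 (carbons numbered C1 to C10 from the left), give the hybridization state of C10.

C10 — 3 σ bonds, plus one π bond. Steric number 3, so sp2.

sp²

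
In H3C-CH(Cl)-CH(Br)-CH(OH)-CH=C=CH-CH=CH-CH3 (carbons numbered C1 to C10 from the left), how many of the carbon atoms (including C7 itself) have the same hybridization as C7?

C7 is sp2 (one π bond).
C1: sp3
C2: sp3
C3: sp3
C4: sp3
C5: sp2 ✓
C6: sp
C7: sp2 ✓
C8: sp2 ✓
C9: sp2 ✓
C10: sp3
4 carbons are sp2.

4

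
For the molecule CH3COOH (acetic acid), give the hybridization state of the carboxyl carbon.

The carboxyl carbon is sp2: 3 σ bonds, plus one π bond, 3 electron-density regions.

sp²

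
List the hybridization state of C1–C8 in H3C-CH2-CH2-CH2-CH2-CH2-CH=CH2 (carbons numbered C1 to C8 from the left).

C1: 4 σ bonds — 4 electron domains, sp3.
C2 carries 4 σ bonds, giving a steric number of 4, so it is sp3.
C3 has 4 σ bonds: steric number 4 → sp3.
C4 (4 σ bonds) has steric number 4: sp3.
C5: 4 σ bonds; 4 regions of electron density → sp3.
C6 (4 σ bonds) has steric number 4: sp3.
C7 carries 3 σ bonds, plus one π bond, giving a steric number of 3, so it is sp2.
C8 carries 3 σ bonds, plus one π bond, giving a steric number of 3, so it is sp2.

C1 sp3, C2 sp3, C3 sp3, C4 sp3, C5 sp3, C6 sp3, C7 sp2, C8 sp2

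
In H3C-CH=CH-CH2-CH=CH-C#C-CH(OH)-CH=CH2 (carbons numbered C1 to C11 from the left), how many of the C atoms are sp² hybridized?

C1: sp3
C2: sp2 ✓
C3: sp2 ✓
C4: sp3
C5: sp2 ✓
C6: sp2 ✓
C7: sp
C8: sp
C9: sp3
C10: sp2 ✓
C11: sp2 ✓
C2, C3, C5, C6, C10, C11 → 6 sp2 carbons.

6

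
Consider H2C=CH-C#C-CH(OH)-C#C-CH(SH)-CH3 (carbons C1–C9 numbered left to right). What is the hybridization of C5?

sp^3

C5 is sp3: 4 σ bonds, 4 electron-density regions.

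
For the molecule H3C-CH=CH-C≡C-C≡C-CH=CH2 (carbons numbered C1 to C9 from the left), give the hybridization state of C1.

sp³

C1 has 4 σ bonds: steric number 4 → sp3.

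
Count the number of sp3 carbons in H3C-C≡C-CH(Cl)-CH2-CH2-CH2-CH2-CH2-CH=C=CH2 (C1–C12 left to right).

C1: sp3 ✓
C2: sp
C3: sp
C4: sp3 ✓
C5: sp3 ✓
C6: sp3 ✓
C7: sp3 ✓
C8: sp3 ✓
C9: sp3 ✓
C10: sp2
C11: sp
C12: sp2
C1, C4, C5, C6, C7, C8, C9 → 7 sp3 carbons.

7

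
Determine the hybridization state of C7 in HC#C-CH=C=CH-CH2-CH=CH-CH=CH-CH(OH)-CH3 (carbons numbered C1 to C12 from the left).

C7 — 3 σ bonds, plus one π bond. Steric number 3, so sp2.

sp^2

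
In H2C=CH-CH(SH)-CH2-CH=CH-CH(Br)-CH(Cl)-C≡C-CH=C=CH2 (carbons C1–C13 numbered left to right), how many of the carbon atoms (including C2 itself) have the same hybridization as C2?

C2 is sp2 (one π bond).
C1: sp2 ✓
C2: sp2 ✓
C3: sp3
C4: sp3
C5: sp2 ✓
C6: sp2 ✓
C7: sp3
C8: sp3
C9: sp
C10: sp
C11: sp2 ✓
C12: sp
C13: sp2 ✓
6 carbons are sp2.

6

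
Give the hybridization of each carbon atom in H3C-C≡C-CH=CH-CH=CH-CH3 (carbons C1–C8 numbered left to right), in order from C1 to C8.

C1 sp3, C2 sp, C3 sp, C4 sp2, C5 sp2, C6 sp2, C7 sp2, C8 sp3

C1 is sp3: 4 σ bonds, 4 electron-density regions.
C2 is sp: 2 σ bonds, plus two π bonds, 2 electron-density regions.
C3 is sp: 2 σ bonds, plus two π bonds, 2 electron-density regions.
C4 is sp2: 3 σ bonds, plus one π bond, 3 electron-density regions.
C5: 3 σ bonds, plus one π bond — 3 electron domains, sp2.
C6 is sp2: 3 σ bonds, plus one π bond, 3 electron-density regions.
C7 is sp2: 3 σ bonds, plus one π bond, 3 electron-density regions.
C8 (4 σ bonds) has steric number 4: sp3.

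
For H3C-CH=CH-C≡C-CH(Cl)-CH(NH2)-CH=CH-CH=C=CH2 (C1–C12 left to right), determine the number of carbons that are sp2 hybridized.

C1: sp3
C2: sp2 ✓
C3: sp2 ✓
C4: sp
C5: sp
C6: sp3
C7: sp3
C8: sp2 ✓
C9: sp2 ✓
C10: sp2 ✓
C11: sp
C12: sp2 ✓
C2, C3, C8, C9, C10, C12 → 6 sp2 carbons.

6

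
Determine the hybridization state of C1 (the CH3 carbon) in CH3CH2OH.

sp³

C1 (the CH3 carbon): 4 σ bonds — 4 electron domains, sp3.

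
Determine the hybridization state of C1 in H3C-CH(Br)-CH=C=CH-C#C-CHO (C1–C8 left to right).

sp³

C1: 4 σ bonds; 4 regions of electron density → sp3.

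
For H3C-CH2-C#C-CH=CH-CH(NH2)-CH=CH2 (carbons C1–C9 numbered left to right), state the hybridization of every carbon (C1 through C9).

C1 (4 σ bonds) has steric number 4: sp3.
C2: 4 σ bonds — 4 electron domains, sp3.
C3 (2 σ bonds, plus two π bonds) has steric number 2: sp.
C4 has 2 σ bonds, plus two π bonds: steric number 2 → sp.
C5 (3 σ bonds, plus one π bond) has steric number 3: sp2.
C6: 3 σ bonds, plus one π bond — 3 electron domains, sp2.
C7 — 4 σ bonds. Steric number 4, so sp3.
C8: 3 σ bonds, plus one π bond; 3 regions of electron density → sp2.
C9 has 3 σ bonds, plus one π bond: steric number 3 → sp2.

C1 sp3, C2 sp3, C3 sp, C4 sp, C5 sp2, C6 sp2, C7 sp3, C8 sp2, C9 sp2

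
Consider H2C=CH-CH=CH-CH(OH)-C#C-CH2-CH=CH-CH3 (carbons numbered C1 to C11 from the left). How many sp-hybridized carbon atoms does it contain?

2

C1: sp2
C2: sp2
C3: sp2
C4: sp2
C5: sp3
C6: sp ✓
C7: sp ✓
C8: sp3
C9: sp2
C10: sp2
C11: sp3
C6, C7 → 2 sp carbons.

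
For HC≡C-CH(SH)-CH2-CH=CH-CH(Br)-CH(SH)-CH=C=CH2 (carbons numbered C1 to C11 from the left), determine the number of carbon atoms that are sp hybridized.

3

C1: sp ✓
C2: sp ✓
C3: sp3
C4: sp3
C5: sp2
C6: sp2
C7: sp3
C8: sp3
C9: sp2
C10: sp ✓
C11: sp2
C1, C2, C10 → 3 sp carbons.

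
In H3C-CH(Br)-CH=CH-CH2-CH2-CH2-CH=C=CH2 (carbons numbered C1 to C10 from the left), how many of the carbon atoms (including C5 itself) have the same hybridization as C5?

C5 is sp3 (only σ bonds).
C1: sp3 ✓
C2: sp3 ✓
C3: sp2
C4: sp2
C5: sp3 ✓
C6: sp3 ✓
C7: sp3 ✓
C8: sp2
C9: sp
C10: sp2
5 carbons are sp3.

5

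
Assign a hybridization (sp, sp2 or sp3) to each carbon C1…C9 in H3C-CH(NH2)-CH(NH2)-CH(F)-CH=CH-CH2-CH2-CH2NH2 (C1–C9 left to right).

C1 sp3, C2 sp3, C3 sp3, C4 sp3, C5 sp2, C6 sp2, C7 sp3, C8 sp3, C9 sp3

C1 is sp3: 4 σ bonds, 4 electron-density regions.
C2 carries 4 σ bonds, giving a steric number of 4, so it is sp3.
C3 (4 σ bonds) has steric number 4: sp3.
C4 carries 4 σ bonds, giving a steric number of 4, so it is sp3.
C5 (3 σ bonds, plus one π bond) has steric number 3: sp2.
C6: 3 σ bonds, plus one π bond; 3 regions of electron density → sp2.
C7 — 4 σ bonds. Steric number 4, so sp3.
C8: 4 σ bonds; 4 regions of electron density → sp3.
C9 carries 4 σ bonds, giving a steric number of 4, so it is sp3.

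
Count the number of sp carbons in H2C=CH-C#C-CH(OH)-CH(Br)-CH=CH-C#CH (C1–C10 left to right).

4

C1: sp2
C2: sp2
C3: sp ✓
C4: sp ✓
C5: sp3
C6: sp3
C7: sp2
C8: sp2
C9: sp ✓
C10: sp ✓
C3, C4, C9, C10 → 4 sp carbons.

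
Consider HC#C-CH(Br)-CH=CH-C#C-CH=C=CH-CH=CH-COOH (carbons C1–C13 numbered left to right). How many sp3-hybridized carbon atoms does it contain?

1

C1: sp
C2: sp
C3: sp3 ✓
C4: sp2
C5: sp2
C6: sp
C7: sp
C8: sp2
C9: sp
C10: sp2
C11: sp2
C12: sp2
C13: sp2
C3 → 1 sp3 carbon.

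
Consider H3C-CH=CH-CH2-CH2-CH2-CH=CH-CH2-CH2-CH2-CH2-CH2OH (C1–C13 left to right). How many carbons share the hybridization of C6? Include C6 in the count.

C6 is sp3 (only σ bonds).
C1: sp3 ✓
C2: sp2
C3: sp2
C4: sp3 ✓
C5: sp3 ✓
C6: sp3 ✓
C7: sp2
C8: sp2
C9: sp3 ✓
C10: sp3 ✓
C11: sp3 ✓
C12: sp3 ✓
C13: sp3 ✓
9 carbons are sp3.

9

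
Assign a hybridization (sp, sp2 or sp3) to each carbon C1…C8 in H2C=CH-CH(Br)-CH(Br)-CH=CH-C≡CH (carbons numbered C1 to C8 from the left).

C1: 3 σ bonds, plus one π bond — 3 electron domains, sp2.
C2 (3 σ bonds, plus one π bond) has steric number 3: sp2.
C3 is sp3: 4 σ bonds, 4 electron-density regions.
C4 has 4 σ bonds: steric number 4 → sp3.
C5: 3 σ bonds, plus one π bond; 3 regions of electron density → sp2.
C6 — 3 σ bonds, plus one π bond. Steric number 3, so sp2.
C7 (2 σ bonds, plus two π bonds) has steric number 2: sp.
C8 (2 σ bonds, plus two π bonds) has steric number 2: sp.

C1 sp2, C2 sp2, C3 sp3, C4 sp3, C5 sp2, C6 sp2, C7 sp, C8 sp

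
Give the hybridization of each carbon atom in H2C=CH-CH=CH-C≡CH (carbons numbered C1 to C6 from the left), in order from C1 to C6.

C1 is sp2: 3 σ bonds, plus one π bond, 3 electron-density regions.
C2 has 3 σ bonds, plus one π bond: steric number 3 → sp2.
C3: 3 σ bonds, plus one π bond — 3 electron domains, sp2.
C4: 3 σ bonds, plus one π bond; 3 regions of electron density → sp2.
C5 has 2 σ bonds, plus two π bonds: steric number 2 → sp.
C6 is sp: 2 σ bonds, plus two π bonds, 2 electron-density regions.

C1 sp2, C2 sp2, C3 sp2, C4 sp2, C5 sp, C6 sp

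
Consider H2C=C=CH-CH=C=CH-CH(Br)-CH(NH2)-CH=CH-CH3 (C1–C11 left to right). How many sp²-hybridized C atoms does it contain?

C1: sp2 ✓
C2: sp
C3: sp2 ✓
C4: sp2 ✓
C5: sp
C6: sp2 ✓
C7: sp3
C8: sp3
C9: sp2 ✓
C10: sp2 ✓
C11: sp3
C1, C3, C4, C6, C9, C10 → 6 sp2 carbons.

6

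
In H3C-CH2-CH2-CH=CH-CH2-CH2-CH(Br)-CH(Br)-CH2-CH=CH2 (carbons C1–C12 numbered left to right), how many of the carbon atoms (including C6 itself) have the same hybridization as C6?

8

C6 is sp3 (only σ bonds).
C1: sp3 ✓
C2: sp3 ✓
C3: sp3 ✓
C4: sp2
C5: sp2
C6: sp3 ✓
C7: sp3 ✓
C8: sp3 ✓
C9: sp3 ✓
C10: sp3 ✓
C11: sp2
C12: sp2
8 carbons are sp3.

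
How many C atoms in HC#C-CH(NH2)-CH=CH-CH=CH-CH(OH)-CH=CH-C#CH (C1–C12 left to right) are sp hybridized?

4

C1: sp ✓
C2: sp ✓
C3: sp3
C4: sp2
C5: sp2
C6: sp2
C7: sp2
C8: sp3
C9: sp2
C10: sp2
C11: sp ✓
C12: sp ✓
C1, C2, C11, C12 → 4 sp carbons.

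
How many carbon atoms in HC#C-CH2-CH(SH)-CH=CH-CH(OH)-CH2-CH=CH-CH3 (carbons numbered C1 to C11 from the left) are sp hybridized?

2

C1: sp ✓
C2: sp ✓
C3: sp3
C4: sp3
C5: sp2
C6: sp2
C7: sp3
C8: sp3
C9: sp2
C10: sp2
C11: sp3
C1, C2 → 2 sp carbons.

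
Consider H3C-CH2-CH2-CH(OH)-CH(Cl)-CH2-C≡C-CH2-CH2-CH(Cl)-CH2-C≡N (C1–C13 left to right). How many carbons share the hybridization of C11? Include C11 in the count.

10

C11 is sp3 (only σ bonds).
C1: sp3 ✓
C2: sp3 ✓
C3: sp3 ✓
C4: sp3 ✓
C5: sp3 ✓
C6: sp3 ✓
C7: sp
C8: sp
C9: sp3 ✓
C10: sp3 ✓
C11: sp3 ✓
C12: sp3 ✓
C13: sp
10 carbons are sp3.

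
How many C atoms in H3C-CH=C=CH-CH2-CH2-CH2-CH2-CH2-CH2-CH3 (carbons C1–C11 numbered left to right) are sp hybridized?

1

C1: sp3
C2: sp2
C3: sp ✓
C4: sp2
C5: sp3
C6: sp3
C7: sp3
C8: sp3
C9: sp3
C10: sp3
C11: sp3
C3 → 1 sp carbon.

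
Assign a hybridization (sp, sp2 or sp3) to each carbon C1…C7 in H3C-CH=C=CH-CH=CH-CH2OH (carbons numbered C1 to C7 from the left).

C1 sp3, C2 sp2, C3 sp, C4 sp2, C5 sp2, C6 sp2, C7 sp3

C1 carries 4 σ bonds, giving a steric number of 4, so it is sp3.
C2 carries 3 σ bonds, plus one π bond, giving a steric number of 3, so it is sp2.
C3 carries 2 σ bonds, plus two π bonds, giving a steric number of 2, so it is sp.
C4 has 3 σ bonds, plus one π bond: steric number 3 → sp2.
C5 (3 σ bonds, plus one π bond) has steric number 3: sp2.
C6 carries 3 σ bonds, plus one π bond, giving a steric number of 3, so it is sp2.
C7 — 4 σ bonds. Steric number 4, so sp3.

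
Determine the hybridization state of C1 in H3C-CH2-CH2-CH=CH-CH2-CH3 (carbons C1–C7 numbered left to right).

sp³

C1 is sp3: 4 σ bonds, 4 electron-density regions.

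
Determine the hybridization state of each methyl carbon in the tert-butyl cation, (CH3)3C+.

Each methyl carbon is sp3: 4 σ bonds, 4 electron-density regions.

sp³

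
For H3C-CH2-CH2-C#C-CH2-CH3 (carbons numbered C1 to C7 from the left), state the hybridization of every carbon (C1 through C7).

C1 (4 σ bonds) has steric number 4: sp3.
C2 — 4 σ bonds. Steric number 4, so sp3.
C3 — 4 σ bonds. Steric number 4, so sp3.
C4 has 2 σ bonds, plus two π bonds: steric number 2 → sp.
C5: 2 σ bonds, plus two π bonds — 2 electron domains, sp.
C6 — 4 σ bonds. Steric number 4, so sp3.
C7 has 4 σ bonds: steric number 4 → sp3.

C1 sp3, C2 sp3, C3 sp3, C4 sp, C5 sp, C6 sp3, C7 sp3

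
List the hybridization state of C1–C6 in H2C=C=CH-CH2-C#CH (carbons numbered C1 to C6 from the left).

C1 — 3 σ bonds, plus one π bond. Steric number 3, so sp2.
C2 has 2 σ bonds, plus two π bonds: steric number 2 → sp.
C3 is sp2: 3 σ bonds, plus one π bond, 3 electron-density regions.
C4 carries 4 σ bonds, giving a steric number of 4, so it is sp3.
C5 has 2 σ bonds, plus two π bonds: steric number 2 → sp.
C6 has 2 σ bonds, plus two π bonds: steric number 2 → sp.

C1 sp2, C2 sp, C3 sp2, C4 sp3, C5 sp, C6 sp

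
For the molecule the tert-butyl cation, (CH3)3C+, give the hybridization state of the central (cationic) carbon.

Three σ bonds and an empty p orbital; no lone pair → steric number 3 → sp2 and planar.

sp²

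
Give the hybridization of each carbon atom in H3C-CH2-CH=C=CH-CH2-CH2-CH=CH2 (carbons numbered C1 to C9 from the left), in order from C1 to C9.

C1: 4 σ bonds; 4 regions of electron density → sp3.
C2 is sp3: 4 σ bonds, 4 electron-density regions.
C3 has 3 σ bonds, plus one π bond: steric number 3 → sp2.
C4 has 2 σ bonds, plus two π bonds: steric number 2 → sp.
C5: 3 σ bonds, plus one π bond; 3 regions of electron density → sp2.
C6: 4 σ bonds; 4 regions of electron density → sp3.
C7 carries 4 σ bonds, giving a steric number of 4, so it is sp3.
C8 carries 3 σ bonds, plus one π bond, giving a steric number of 3, so it is sp2.
C9: 3 σ bonds, plus one π bond; 3 regions of electron density → sp2.

C1 sp3, C2 sp3, C3 sp2, C4 sp, C5 sp2, C6 sp3, C7 sp3, C8 sp2, C9 sp2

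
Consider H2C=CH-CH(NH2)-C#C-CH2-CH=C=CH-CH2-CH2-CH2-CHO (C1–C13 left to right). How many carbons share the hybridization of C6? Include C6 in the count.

5

C6 is sp3 (only σ bonds).
C1: sp2
C2: sp2
C3: sp3 ✓
C4: sp
C5: sp
C6: sp3 ✓
C7: sp2
C8: sp
C9: sp2
C10: sp3 ✓
C11: sp3 ✓
C12: sp3 ✓
C13: sp2
5 carbons are sp3.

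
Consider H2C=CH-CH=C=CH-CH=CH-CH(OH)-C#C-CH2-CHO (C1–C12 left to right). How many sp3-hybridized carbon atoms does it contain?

C1: sp2
C2: sp2
C3: sp2
C4: sp
C5: sp2
C6: sp2
C7: sp2
C8: sp3 ✓
C9: sp
C10: sp
C11: sp3 ✓
C12: sp2
C8, C11 → 2 sp3 carbons.

2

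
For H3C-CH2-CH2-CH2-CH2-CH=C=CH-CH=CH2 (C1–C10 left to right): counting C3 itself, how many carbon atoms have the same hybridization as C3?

5

C3 is sp3 (only σ bonds).
C1: sp3 ✓
C2: sp3 ✓
C3: sp3 ✓
C4: sp3 ✓
C5: sp3 ✓
C6: sp2
C7: sp
C8: sp2
C9: sp2
C10: sp2
5 carbons are sp3.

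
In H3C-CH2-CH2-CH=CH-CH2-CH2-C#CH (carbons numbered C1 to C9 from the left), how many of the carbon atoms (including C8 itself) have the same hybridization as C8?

2

C8 is sp (two π bonds).
C1: sp3
C2: sp3
C3: sp3
C4: sp2
C5: sp2
C6: sp3
C7: sp3
C8: sp ✓
C9: sp ✓
2 carbons are sp.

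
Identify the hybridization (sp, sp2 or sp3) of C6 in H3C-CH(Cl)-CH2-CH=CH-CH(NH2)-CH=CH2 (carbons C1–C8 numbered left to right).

C6: 4 σ bonds; 4 regions of electron density → sp3.

sp3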